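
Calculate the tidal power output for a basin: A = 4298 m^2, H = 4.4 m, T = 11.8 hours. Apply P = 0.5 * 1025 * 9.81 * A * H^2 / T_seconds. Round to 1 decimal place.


Convert period to seconds: T = 11.8 * 3600 = 42480.0 s
H^2 = 4.4^2 = 19.36
P = 0.5 * rho * g * A * H^2 / T
P = 0.5 * 1025 * 9.81 * 4298 * 19.36 / 42480.0
P = 9848.0 W

9848.0


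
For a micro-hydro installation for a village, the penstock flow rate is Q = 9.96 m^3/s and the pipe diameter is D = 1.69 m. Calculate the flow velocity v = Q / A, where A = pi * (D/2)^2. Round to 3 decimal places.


Compute pipe cross-sectional area:
  A = pi * (D/2)^2 = pi * (1.69/2)^2 = 2.2432 m^2
Calculate velocity:
  v = Q / A = 9.96 / 2.2432
  v = 4.440 m/s

4.440


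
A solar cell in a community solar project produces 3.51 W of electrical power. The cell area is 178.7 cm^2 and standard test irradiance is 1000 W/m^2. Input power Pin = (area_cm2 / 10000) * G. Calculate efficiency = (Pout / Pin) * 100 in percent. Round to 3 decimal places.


First compute the input power:
  Pin = area_cm2 / 10000 * G = 178.7 / 10000 * 1000 = 17.87 W
Then compute efficiency:
  Efficiency = (Pout / Pin) * 100 = (3.51 / 17.87) * 100
  Efficiency = 19.642%

19.642


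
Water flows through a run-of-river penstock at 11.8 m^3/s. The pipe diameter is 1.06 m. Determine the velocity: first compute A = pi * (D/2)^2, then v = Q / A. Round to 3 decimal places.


Compute pipe cross-sectional area:
  A = pi * (D/2)^2 = pi * (1.06/2)^2 = 0.8825 m^2
Calculate velocity:
  v = Q / A = 11.8 / 0.8825
  v = 13.372 m/s

13.372


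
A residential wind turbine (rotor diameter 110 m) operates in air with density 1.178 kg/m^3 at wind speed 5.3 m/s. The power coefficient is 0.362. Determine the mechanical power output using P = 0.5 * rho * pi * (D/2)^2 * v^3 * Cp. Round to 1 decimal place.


Step 1 -- Compute swept area:
  A = pi * (D/2)^2 = pi * (110/2)^2 = 9503.32 m^2
Step 2 -- Apply wind power equation:
  P = 0.5 * rho * A * v^3 * Cp
  v^3 = 5.3^3 = 148.877
  P = 0.5 * 1.178 * 9503.32 * 148.877 * 0.362
  P = 301666.3 W

301666.3


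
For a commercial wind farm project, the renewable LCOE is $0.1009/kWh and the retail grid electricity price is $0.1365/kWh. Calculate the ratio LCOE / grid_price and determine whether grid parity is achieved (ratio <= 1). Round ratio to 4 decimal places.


Compare LCOE to grid price:
  LCOE = $0.1009/kWh, Grid price = $0.1365/kWh
  Ratio = LCOE / grid_price = 0.1009 / 0.1365 = 0.7392
  Grid parity achieved (ratio <= 1)? yes

0.7392


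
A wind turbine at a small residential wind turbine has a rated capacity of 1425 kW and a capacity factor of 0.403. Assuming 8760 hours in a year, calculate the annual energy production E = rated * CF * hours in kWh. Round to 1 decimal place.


Annual energy = rated_kW * capacity_factor * hours_per_year
Given: P_rated = 1425 kW, CF = 0.403, hours = 8760
E = 1425 * 0.403 * 8760
E = 5030649.0 kWh

5030649.0


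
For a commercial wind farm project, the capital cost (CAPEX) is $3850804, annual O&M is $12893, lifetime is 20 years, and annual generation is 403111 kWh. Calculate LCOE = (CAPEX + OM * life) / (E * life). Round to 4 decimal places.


Total cost = CAPEX + OM * lifetime = 3850804 + 12893 * 20 = 3850804 + 257860 = 4108664
Total generation = annual * lifetime = 403111 * 20 = 8062220 kWh
LCOE = 4108664 / 8062220
LCOE = 0.5096 $/kWh

0.5096


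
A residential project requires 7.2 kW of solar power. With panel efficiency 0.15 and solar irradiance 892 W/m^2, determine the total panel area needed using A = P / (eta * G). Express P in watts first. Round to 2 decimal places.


Convert target power to watts: P = 7.2 * 1000 = 7200.0 W
Compute denominator: eta * G = 0.15 * 892 = 133.8
Required area A = P / (eta * G) = 7200.0 / 133.8
A = 53.81 m^2

53.81


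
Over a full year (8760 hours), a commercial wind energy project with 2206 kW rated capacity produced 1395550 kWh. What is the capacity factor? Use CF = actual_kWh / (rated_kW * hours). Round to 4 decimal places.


Capacity factor = actual output / maximum possible output
Maximum possible = rated * hours = 2206 * 8760 = 19324560 kWh
CF = 1395550 / 19324560
CF = 0.0722

0.0722


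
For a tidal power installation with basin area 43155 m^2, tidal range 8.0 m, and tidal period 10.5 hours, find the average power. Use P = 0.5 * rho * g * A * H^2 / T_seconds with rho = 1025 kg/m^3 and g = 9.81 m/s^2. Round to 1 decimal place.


Convert period to seconds: T = 10.5 * 3600 = 37800.0 s
H^2 = 8.0^2 = 64.0
P = 0.5 * rho * g * A * H^2 / T
P = 0.5 * 1025 * 9.81 * 43155 * 64.0 / 37800.0
P = 367351.8 W

367351.8


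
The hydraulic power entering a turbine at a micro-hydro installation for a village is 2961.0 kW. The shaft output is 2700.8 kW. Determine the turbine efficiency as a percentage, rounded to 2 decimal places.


Turbine efficiency = (output power / input power) * 100
eta = (2700.8 / 2961.0) * 100
eta = 91.21%

91.21


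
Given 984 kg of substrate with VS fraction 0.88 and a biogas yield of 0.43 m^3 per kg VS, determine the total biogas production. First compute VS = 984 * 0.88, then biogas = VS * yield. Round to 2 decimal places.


Compute volatile solids:
  VS = mass * VS_fraction = 984 * 0.88 = 865.92 kg
Calculate biogas volume:
  Biogas = VS * specific_yield = 865.92 * 0.43
  Biogas = 372.35 m^3

372.35


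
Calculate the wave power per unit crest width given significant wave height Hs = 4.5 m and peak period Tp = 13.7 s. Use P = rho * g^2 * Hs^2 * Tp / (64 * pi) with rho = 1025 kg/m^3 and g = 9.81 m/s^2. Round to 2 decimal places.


Apply wave power formula:
  g^2 = 9.81^2 = 96.2361
  Hs^2 = 4.5^2 = 20.25
  Numerator = rho * g^2 * Hs^2 * Tp = 1025 * 96.2361 * 20.25 * 13.7 = 27365757.54
  Denominator = 64 * pi = 201.0619
  P = 27365757.54 / 201.0619 = 136106.11 W/m

136106.11


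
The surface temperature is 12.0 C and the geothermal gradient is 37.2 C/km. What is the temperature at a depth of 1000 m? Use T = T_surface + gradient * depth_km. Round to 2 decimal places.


Convert depth to km: 1000 / 1000 = 1.0 km
Temperature increase = gradient * depth_km = 37.2 * 1.0 = 37.2 C
Temperature at depth = T_surface + delta_T = 12.0 + 37.2
T = 49.20 C

49.20


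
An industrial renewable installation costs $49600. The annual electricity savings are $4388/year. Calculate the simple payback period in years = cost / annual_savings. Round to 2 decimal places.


Simple payback period = initial cost / annual savings
Payback = 49600 / 4388
Payback = 11.30 years

11.30


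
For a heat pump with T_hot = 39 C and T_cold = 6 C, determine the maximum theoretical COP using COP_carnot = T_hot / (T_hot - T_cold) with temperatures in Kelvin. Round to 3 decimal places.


Convert to Kelvin:
  T_hot = 39 + 273.15 = 312.15 K
  T_cold = 6 + 273.15 = 279.15 K
Apply Carnot COP formula:
  COP = T_hot_K / (T_hot_K - T_cold_K) = 312.15 / 33.0
  COP = 9.459

9.459


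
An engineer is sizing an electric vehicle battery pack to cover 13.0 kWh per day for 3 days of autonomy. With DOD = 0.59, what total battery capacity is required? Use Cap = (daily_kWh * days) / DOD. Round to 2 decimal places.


Total energy needed = daily * days = 13.0 * 3 = 39.0 kWh
Account for depth of discharge:
  Cap = total_energy / DOD = 39.0 / 0.59
  Cap = 66.10 kWh

66.10


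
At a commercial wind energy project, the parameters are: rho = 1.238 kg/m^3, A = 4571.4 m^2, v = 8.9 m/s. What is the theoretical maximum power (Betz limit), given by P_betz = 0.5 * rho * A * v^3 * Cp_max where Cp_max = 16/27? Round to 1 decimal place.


The Betz coefficient Cp_max = 16/27 = 0.5926
v^3 = 8.9^3 = 704.969
P_betz = 0.5 * rho * A * v^3 * Cp_max
P_betz = 0.5 * 1.238 * 4571.4 * 704.969 * 0.5926
P_betz = 1182132.4 W

1182132.4


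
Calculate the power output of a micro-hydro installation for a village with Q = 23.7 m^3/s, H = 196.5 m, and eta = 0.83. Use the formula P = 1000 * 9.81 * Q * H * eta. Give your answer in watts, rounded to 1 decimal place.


Apply the hydropower formula P = rho * g * Q * H * eta
rho * g = 1000 * 9.81 = 9810.0
P = 9810.0 * 23.7 * 196.5 * 0.83
P = 37919098.2 W

37919098.2


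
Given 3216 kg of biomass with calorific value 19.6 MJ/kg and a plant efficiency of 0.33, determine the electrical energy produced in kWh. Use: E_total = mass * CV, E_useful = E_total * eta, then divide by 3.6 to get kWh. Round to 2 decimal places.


Total energy = mass * CV = 3216 * 19.6 = 63033.6 MJ
Useful energy = total * eta = 63033.6 * 0.33 = 20801.09 MJ
Convert to kWh: 20801.09 / 3.6
Useful energy = 5778.08 kWh

5778.08


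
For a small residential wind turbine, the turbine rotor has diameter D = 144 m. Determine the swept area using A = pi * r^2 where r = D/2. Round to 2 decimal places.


Compute the rotor radius:
  r = D / 2 = 144 / 2 = 72.0 m
Calculate swept area:
  A = pi * r^2 = pi * 72.0^2
  A = 16286.02 m^2

16286.02


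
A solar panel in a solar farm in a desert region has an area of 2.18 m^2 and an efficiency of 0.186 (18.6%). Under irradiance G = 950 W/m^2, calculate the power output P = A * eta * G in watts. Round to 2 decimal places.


Use the solar power formula P = A * eta * G.
Given: A = 2.18 m^2, eta = 0.186, G = 950 W/m^2
P = 2.18 * 0.186 * 950
P = 385.21 W

385.21


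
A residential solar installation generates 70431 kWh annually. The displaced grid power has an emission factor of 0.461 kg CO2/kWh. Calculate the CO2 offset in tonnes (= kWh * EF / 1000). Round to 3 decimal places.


CO2 offset in kg = generation * emission_factor
CO2 offset = 70431 * 0.461 = 32468.69 kg
Convert to tonnes:
  CO2 offset = 32468.69 / 1000 = 32.469 tonnes

32.469


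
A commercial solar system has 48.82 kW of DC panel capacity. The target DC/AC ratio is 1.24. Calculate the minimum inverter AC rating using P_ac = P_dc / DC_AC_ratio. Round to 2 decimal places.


The inverter AC capacity is determined by the DC/AC ratio.
Given: P_dc = 48.82 kW, DC/AC ratio = 1.24
P_ac = P_dc / ratio = 48.82 / 1.24
P_ac = 39.37 kW

39.37


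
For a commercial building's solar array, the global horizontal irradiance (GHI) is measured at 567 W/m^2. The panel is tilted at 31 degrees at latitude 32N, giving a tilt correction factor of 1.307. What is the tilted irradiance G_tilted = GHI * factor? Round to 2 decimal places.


Identify the given values:
  GHI = 567 W/m^2, tilt correction factor = 1.307
Apply the formula G_tilted = GHI * factor:
  G_tilted = 567 * 1.307
  G_tilted = 741.07 W/m^2

741.07


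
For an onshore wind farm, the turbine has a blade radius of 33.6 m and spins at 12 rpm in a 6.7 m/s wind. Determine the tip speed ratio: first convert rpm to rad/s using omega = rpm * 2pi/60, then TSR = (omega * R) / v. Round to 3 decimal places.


Convert rotational speed to rad/s:
  omega = 12 * 2 * pi / 60 = 1.2566 rad/s
Compute tip speed:
  v_tip = omega * R = 1.2566 * 33.6 = 42.223 m/s
Tip speed ratio:
  TSR = v_tip / v_wind = 42.223 / 6.7 = 6.302

6.302


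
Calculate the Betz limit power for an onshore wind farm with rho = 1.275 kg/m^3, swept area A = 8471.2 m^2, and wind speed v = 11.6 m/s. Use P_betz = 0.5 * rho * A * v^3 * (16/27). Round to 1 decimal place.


The Betz coefficient Cp_max = 16/27 = 0.5926
v^3 = 11.6^3 = 1560.896
P_betz = 0.5 * rho * A * v^3 * Cp_max
P_betz = 0.5 * 1.275 * 8471.2 * 1560.896 * 0.5926
P_betz = 4995227.9 W

4995227.9


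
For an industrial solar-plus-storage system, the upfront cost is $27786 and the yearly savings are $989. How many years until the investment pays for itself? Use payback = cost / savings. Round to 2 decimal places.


Simple payback period = initial cost / annual savings
Payback = 27786 / 989
Payback = 28.10 years

28.10


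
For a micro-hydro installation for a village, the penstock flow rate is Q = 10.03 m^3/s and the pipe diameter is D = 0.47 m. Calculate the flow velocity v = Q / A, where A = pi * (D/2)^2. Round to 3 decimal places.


Compute pipe cross-sectional area:
  A = pi * (D/2)^2 = pi * (0.47/2)^2 = 0.1735 m^2
Calculate velocity:
  v = Q / A = 10.03 / 0.1735
  v = 57.812 m/s

57.812


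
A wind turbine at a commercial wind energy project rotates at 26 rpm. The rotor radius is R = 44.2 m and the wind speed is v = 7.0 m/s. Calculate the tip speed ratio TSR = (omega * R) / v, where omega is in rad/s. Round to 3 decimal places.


Convert rotational speed to rad/s:
  omega = 26 * 2 * pi / 60 = 2.7227 rad/s
Compute tip speed:
  v_tip = omega * R = 2.7227 * 44.2 = 120.344 m/s
Tip speed ratio:
  TSR = v_tip / v_wind = 120.344 / 7.0 = 17.192

17.192


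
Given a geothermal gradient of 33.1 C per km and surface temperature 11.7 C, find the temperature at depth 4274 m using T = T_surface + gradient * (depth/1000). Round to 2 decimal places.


Convert depth to km: 4274 / 1000 = 4.274 km
Temperature increase = gradient * depth_km = 33.1 * 4.274 = 141.47 C
Temperature at depth = T_surface + delta_T = 11.7 + 141.47
T = 153.17 C

153.17


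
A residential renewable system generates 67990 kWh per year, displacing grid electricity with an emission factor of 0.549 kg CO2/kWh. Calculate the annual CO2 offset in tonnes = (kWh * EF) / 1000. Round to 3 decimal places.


CO2 offset in kg = generation * emission_factor
CO2 offset = 67990 * 0.549 = 37326.51 kg
Convert to tonnes:
  CO2 offset = 37326.51 / 1000 = 37.327 tonnes

37.327


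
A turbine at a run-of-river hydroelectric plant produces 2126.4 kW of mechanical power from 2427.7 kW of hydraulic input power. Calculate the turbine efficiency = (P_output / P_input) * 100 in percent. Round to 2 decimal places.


Turbine efficiency = (output power / input power) * 100
eta = (2126.4 / 2427.7) * 100
eta = 87.59%

87.59


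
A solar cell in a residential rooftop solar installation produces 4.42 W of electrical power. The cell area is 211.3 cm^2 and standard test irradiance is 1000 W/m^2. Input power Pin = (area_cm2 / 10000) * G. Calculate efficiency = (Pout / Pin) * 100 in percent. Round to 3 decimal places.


First compute the input power:
  Pin = area_cm2 / 10000 * G = 211.3 / 10000 * 1000 = 21.13 W
Then compute efficiency:
  Efficiency = (Pout / Pin) * 100 = (4.42 / 21.13) * 100
  Efficiency = 20.918%

20.918


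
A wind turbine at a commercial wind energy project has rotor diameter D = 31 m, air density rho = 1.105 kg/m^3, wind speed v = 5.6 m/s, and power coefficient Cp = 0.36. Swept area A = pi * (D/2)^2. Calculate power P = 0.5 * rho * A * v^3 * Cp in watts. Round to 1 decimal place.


Step 1 -- Compute swept area:
  A = pi * (D/2)^2 = pi * (31/2)^2 = 754.77 m^2
Step 2 -- Apply wind power equation:
  P = 0.5 * rho * A * v^3 * Cp
  v^3 = 5.6^3 = 175.616
  P = 0.5 * 1.105 * 754.77 * 175.616 * 0.36
  P = 26364.1 W

26364.1


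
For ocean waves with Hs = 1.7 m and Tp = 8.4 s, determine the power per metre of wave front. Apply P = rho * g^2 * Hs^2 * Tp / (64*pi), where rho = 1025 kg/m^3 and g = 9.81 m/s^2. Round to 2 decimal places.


Apply wave power formula:
  g^2 = 9.81^2 = 96.2361
  Hs^2 = 1.7^2 = 2.89
  Numerator = rho * g^2 * Hs^2 * Tp = 1025 * 96.2361 * 2.89 * 8.4 = 2394633.25
  Denominator = 64 * pi = 201.0619
  P = 2394633.25 / 201.0619 = 11909.93 W/m

11909.93


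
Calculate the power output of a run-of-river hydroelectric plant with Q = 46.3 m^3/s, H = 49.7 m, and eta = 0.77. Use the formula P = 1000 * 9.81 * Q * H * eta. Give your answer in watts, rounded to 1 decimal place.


Apply the hydropower formula P = rho * g * Q * H * eta
rho * g = 1000 * 9.81 = 9810.0
P = 9810.0 * 46.3 * 49.7 * 0.77
P = 17381894.6 W

17381894.6


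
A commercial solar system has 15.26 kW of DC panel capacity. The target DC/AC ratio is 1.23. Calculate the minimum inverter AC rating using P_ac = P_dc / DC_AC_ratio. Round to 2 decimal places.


The inverter AC capacity is determined by the DC/AC ratio.
Given: P_dc = 15.26 kW, DC/AC ratio = 1.23
P_ac = P_dc / ratio = 15.26 / 1.23
P_ac = 12.41 kW

12.41


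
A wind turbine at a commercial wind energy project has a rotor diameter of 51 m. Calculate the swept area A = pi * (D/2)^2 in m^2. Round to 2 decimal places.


Compute the rotor radius:
  r = D / 2 = 51 / 2 = 25.5 m
Calculate swept area:
  A = pi * r^2 = pi * 25.5^2
  A = 2042.82 m^2

2042.82


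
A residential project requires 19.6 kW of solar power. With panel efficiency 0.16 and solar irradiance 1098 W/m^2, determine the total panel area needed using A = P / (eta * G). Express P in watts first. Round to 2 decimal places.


Convert target power to watts: P = 19.6 * 1000 = 19600.0 W
Compute denominator: eta * G = 0.16 * 1098 = 175.68
Required area A = P / (eta * G) = 19600.0 / 175.68
A = 111.57 m^2

111.57


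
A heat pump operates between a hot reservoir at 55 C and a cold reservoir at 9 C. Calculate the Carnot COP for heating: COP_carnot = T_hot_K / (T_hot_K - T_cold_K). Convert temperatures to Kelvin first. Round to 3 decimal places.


Convert to Kelvin:
  T_hot = 55 + 273.15 = 328.15 K
  T_cold = 9 + 273.15 = 282.15 K
Apply Carnot COP formula:
  COP = T_hot_K / (T_hot_K - T_cold_K) = 328.15 / 46.0
  COP = 7.134

7.134


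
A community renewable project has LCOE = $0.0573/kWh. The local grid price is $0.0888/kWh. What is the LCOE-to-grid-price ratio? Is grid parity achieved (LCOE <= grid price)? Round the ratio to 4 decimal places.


Compare LCOE to grid price:
  LCOE = $0.0573/kWh, Grid price = $0.0888/kWh
  Ratio = LCOE / grid_price = 0.0573 / 0.0888 = 0.6453
  Grid parity achieved (ratio <= 1)? yes

0.6453


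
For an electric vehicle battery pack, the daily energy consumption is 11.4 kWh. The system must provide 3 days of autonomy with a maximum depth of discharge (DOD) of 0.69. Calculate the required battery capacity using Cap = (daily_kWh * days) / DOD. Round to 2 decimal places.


Total energy needed = daily * days = 11.4 * 3 = 34.2 kWh
Account for depth of discharge:
  Cap = total_energy / DOD = 34.2 / 0.69
  Cap = 49.57 kWh

49.57


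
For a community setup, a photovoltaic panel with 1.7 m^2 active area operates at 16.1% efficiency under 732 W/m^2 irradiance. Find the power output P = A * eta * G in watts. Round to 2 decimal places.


Use the solar power formula P = A * eta * G.
Given: A = 1.7 m^2, eta = 0.161, G = 732 W/m^2
P = 1.7 * 0.161 * 732
P = 200.35 W

200.35


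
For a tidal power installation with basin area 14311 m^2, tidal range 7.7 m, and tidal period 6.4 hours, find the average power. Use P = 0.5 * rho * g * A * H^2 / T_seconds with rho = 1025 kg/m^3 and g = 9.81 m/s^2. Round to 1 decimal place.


Convert period to seconds: T = 6.4 * 3600 = 23040.0 s
H^2 = 7.7^2 = 59.29
P = 0.5 * rho * g * A * H^2 / T
P = 0.5 * 1025 * 9.81 * 14311 * 59.29 / 23040.0
P = 185153.5 W

185153.5


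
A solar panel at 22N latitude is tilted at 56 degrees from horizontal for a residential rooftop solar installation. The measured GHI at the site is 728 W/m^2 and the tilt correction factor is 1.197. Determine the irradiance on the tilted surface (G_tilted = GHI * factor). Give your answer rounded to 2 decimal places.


Identify the given values:
  GHI = 728 W/m^2, tilt correction factor = 1.197
Apply the formula G_tilted = GHI * factor:
  G_tilted = 728 * 1.197
  G_tilted = 871.42 W/m^2

871.42


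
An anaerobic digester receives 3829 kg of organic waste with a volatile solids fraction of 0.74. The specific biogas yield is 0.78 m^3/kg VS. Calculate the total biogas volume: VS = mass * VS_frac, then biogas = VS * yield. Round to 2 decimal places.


Compute volatile solids:
  VS = mass * VS_fraction = 3829 * 0.74 = 2833.46 kg
Calculate biogas volume:
  Biogas = VS * specific_yield = 2833.46 * 0.78
  Biogas = 2210.10 m^3

2210.10


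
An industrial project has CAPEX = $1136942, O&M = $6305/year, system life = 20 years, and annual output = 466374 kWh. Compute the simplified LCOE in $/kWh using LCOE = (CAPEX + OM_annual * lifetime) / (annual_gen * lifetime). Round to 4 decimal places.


Total cost = CAPEX + OM * lifetime = 1136942 + 6305 * 20 = 1136942 + 126100 = 1263042
Total generation = annual * lifetime = 466374 * 20 = 9327480 kWh
LCOE = 1263042 / 9327480
LCOE = 0.1354 $/kWh

0.1354


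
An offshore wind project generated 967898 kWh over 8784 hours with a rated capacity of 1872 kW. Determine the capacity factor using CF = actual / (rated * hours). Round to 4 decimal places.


Capacity factor = actual output / maximum possible output
Maximum possible = rated * hours = 1872 * 8784 = 16443648 kWh
CF = 967898 / 16443648
CF = 0.0589

0.0589


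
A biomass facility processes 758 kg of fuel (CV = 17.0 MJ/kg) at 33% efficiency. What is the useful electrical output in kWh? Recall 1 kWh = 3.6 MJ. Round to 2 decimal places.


Total energy = mass * CV = 758 * 17.0 = 12886.0 MJ
Useful energy = total * eta = 12886.0 * 0.33 = 4252.38 MJ
Convert to kWh: 4252.38 / 3.6
Useful energy = 1181.22 kWh

1181.22


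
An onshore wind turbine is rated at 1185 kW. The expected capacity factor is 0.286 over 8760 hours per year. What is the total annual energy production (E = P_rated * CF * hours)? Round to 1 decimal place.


Annual energy = rated_kW * capacity_factor * hours_per_year
Given: P_rated = 1185 kW, CF = 0.286, hours = 8760
E = 1185 * 0.286 * 8760
E = 2968851.6 kWh

2968851.6


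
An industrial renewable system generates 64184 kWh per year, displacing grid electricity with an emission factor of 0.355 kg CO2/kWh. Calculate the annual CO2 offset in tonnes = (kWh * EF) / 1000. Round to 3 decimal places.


CO2 offset in kg = generation * emission_factor
CO2 offset = 64184 * 0.355 = 22785.32 kg
Convert to tonnes:
  CO2 offset = 22785.32 / 1000 = 22.785 tonnes

22.785


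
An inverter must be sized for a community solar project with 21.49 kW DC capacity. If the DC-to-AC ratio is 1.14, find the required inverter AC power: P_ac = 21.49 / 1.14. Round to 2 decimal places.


The inverter AC capacity is determined by the DC/AC ratio.
Given: P_dc = 21.49 kW, DC/AC ratio = 1.14
P_ac = P_dc / ratio = 21.49 / 1.14
P_ac = 18.85 kW

18.85


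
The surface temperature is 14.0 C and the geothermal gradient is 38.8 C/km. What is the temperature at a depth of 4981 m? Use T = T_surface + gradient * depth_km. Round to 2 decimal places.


Convert depth to km: 4981 / 1000 = 4.981 km
Temperature increase = gradient * depth_km = 38.8 * 4.981 = 193.26 C
Temperature at depth = T_surface + delta_T = 14.0 + 193.26
T = 207.26 C

207.26


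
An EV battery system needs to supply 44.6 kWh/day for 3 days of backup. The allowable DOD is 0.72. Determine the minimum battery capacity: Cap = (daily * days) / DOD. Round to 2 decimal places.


Total energy needed = daily * days = 44.6 * 3 = 133.8 kWh
Account for depth of discharge:
  Cap = total_energy / DOD = 133.8 / 0.72
  Cap = 185.83 kWh

185.83


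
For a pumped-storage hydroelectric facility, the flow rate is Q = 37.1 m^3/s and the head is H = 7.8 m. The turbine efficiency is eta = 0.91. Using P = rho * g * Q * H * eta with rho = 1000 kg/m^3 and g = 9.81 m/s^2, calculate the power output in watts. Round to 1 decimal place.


Apply the hydropower formula P = rho * g * Q * H * eta
rho * g = 1000 * 9.81 = 9810.0
P = 9810.0 * 37.1 * 7.8 * 0.91
P = 2583324.2 W

2583324.2


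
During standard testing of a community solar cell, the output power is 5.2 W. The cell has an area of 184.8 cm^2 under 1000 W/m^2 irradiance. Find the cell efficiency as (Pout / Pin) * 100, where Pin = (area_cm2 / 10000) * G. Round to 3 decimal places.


First compute the input power:
  Pin = area_cm2 / 10000 * G = 184.8 / 10000 * 1000 = 18.48 W
Then compute efficiency:
  Efficiency = (Pout / Pin) * 100 = (5.2 / 18.48) * 100
  Efficiency = 28.139%

28.139


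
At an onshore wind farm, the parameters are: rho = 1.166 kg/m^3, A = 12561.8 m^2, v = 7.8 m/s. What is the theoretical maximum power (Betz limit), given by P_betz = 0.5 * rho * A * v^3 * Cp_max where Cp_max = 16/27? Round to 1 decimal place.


The Betz coefficient Cp_max = 16/27 = 0.5926
v^3 = 7.8^3 = 474.552
P_betz = 0.5 * rho * A * v^3 * Cp_max
P_betz = 0.5 * 1.166 * 12561.8 * 474.552 * 0.5926
P_betz = 2059493.6 W

2059493.6


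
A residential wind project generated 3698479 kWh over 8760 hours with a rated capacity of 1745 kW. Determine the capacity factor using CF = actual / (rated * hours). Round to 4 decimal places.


Capacity factor = actual output / maximum possible output
Maximum possible = rated * hours = 1745 * 8760 = 15286200 kWh
CF = 3698479 / 15286200
CF = 0.2419

0.2419


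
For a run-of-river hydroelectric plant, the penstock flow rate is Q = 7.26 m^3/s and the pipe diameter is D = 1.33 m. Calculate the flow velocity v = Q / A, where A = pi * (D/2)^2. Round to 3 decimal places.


Compute pipe cross-sectional area:
  A = pi * (D/2)^2 = pi * (1.33/2)^2 = 1.3893 m^2
Calculate velocity:
  v = Q / A = 7.26 / 1.3893
  v = 5.226 m/s

5.226


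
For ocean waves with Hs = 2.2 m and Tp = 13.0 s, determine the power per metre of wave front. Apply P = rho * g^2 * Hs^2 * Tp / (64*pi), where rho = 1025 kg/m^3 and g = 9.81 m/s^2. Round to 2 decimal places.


Apply wave power formula:
  g^2 = 9.81^2 = 96.2361
  Hs^2 = 2.2^2 = 4.84
  Numerator = rho * g^2 * Hs^2 * Tp = 1025 * 96.2361 * 4.84 * 13.0 = 6206554.8
  Denominator = 64 * pi = 201.0619
  P = 6206554.8 / 201.0619 = 30868.87 W/m

30868.87


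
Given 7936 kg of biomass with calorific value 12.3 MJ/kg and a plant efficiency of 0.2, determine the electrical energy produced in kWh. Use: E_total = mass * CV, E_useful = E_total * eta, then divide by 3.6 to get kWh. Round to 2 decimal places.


Total energy = mass * CV = 7936 * 12.3 = 97612.8 MJ
Useful energy = total * eta = 97612.8 * 0.2 = 19522.56 MJ
Convert to kWh: 19522.56 / 3.6
Useful energy = 5422.93 kWh

5422.93


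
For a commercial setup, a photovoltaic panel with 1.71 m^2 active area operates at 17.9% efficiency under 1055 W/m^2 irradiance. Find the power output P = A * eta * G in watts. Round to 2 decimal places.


Use the solar power formula P = A * eta * G.
Given: A = 1.71 m^2, eta = 0.179, G = 1055 W/m^2
P = 1.71 * 0.179 * 1055
P = 322.92 W

322.92


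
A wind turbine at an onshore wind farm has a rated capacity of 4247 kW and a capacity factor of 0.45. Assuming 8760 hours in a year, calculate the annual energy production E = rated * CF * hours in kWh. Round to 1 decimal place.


Annual energy = rated_kW * capacity_factor * hours_per_year
Given: P_rated = 4247 kW, CF = 0.45, hours = 8760
E = 4247 * 0.45 * 8760
E = 16741674.0 kWh

16741674.0


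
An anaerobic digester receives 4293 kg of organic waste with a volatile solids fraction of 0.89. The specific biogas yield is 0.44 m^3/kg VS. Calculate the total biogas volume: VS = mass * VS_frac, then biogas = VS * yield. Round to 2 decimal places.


Compute volatile solids:
  VS = mass * VS_fraction = 4293 * 0.89 = 3820.77 kg
Calculate biogas volume:
  Biogas = VS * specific_yield = 3820.77 * 0.44
  Biogas = 1681.14 m^3

1681.14


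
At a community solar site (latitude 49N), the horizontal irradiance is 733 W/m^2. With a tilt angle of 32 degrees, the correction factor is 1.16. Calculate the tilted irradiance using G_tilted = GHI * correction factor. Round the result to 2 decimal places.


Identify the given values:
  GHI = 733 W/m^2, tilt correction factor = 1.16
Apply the formula G_tilted = GHI * factor:
  G_tilted = 733 * 1.16
  G_tilted = 850.28 W/m^2

850.28


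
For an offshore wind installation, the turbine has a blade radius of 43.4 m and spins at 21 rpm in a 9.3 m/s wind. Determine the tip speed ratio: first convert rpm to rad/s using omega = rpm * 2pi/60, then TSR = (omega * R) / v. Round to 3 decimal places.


Convert rotational speed to rad/s:
  omega = 21 * 2 * pi / 60 = 2.1991 rad/s
Compute tip speed:
  v_tip = omega * R = 2.1991 * 43.4 = 95.442 m/s
Tip speed ratio:
  TSR = v_tip / v_wind = 95.442 / 9.3 = 10.263

10.263


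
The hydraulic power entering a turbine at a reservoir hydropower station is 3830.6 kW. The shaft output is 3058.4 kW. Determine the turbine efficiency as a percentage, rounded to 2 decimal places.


Turbine efficiency = (output power / input power) * 100
eta = (3058.4 / 3830.6) * 100
eta = 79.84%

79.84


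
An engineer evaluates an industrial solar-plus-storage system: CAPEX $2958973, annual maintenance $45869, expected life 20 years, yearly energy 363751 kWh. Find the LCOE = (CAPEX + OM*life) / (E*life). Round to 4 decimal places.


Total cost = CAPEX + OM * lifetime = 2958973 + 45869 * 20 = 2958973 + 917380 = 3876353
Total generation = annual * lifetime = 363751 * 20 = 7275020 kWh
LCOE = 3876353 / 7275020
LCOE = 0.5328 $/kWh

0.5328


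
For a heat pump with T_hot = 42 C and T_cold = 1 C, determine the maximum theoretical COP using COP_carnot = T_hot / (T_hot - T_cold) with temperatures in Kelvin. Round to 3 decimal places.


Convert to Kelvin:
  T_hot = 42 + 273.15 = 315.15 K
  T_cold = 1 + 273.15 = 274.15 K
Apply Carnot COP formula:
  COP = T_hot_K / (T_hot_K - T_cold_K) = 315.15 / 41.0
  COP = 7.687

7.687


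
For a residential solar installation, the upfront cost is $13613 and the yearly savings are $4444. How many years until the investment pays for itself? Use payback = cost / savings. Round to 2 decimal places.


Simple payback period = initial cost / annual savings
Payback = 13613 / 4444
Payback = 3.06 years

3.06


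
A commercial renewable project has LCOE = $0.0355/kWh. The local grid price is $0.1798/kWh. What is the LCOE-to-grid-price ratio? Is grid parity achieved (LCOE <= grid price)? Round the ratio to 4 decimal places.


Compare LCOE to grid price:
  LCOE = $0.0355/kWh, Grid price = $0.1798/kWh
  Ratio = LCOE / grid_price = 0.0355 / 0.1798 = 0.1974
  Grid parity achieved (ratio <= 1)? yes

0.1974


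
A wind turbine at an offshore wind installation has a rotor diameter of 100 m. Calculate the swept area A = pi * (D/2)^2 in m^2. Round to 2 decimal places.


Compute the rotor radius:
  r = D / 2 = 100 / 2 = 50.0 m
Calculate swept area:
  A = pi * r^2 = pi * 50.0^2
  A = 7853.98 m^2

7853.98


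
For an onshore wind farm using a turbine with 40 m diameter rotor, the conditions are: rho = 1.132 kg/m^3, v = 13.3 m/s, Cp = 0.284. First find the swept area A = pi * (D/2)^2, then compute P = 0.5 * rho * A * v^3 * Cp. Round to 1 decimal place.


Step 1 -- Compute swept area:
  A = pi * (D/2)^2 = pi * (40/2)^2 = 1256.64 m^2
Step 2 -- Apply wind power equation:
  P = 0.5 * rho * A * v^3 * Cp
  v^3 = 13.3^3 = 2352.637
  P = 0.5 * 1.132 * 1256.64 * 2352.637 * 0.284
  P = 475225.3 W

475225.3


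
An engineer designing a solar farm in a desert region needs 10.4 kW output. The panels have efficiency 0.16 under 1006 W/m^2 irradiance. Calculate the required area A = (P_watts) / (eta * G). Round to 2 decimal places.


Convert target power to watts: P = 10.4 * 1000 = 10400.0 W
Compute denominator: eta * G = 0.16 * 1006 = 160.96
Required area A = P / (eta * G) = 10400.0 / 160.96
A = 64.61 m^2

64.61


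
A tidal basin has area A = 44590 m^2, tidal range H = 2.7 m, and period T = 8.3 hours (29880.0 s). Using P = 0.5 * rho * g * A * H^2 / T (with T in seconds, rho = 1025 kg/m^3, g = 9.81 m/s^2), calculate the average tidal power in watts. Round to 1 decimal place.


Convert period to seconds: T = 8.3 * 3600 = 29880.0 s
H^2 = 2.7^2 = 7.29
P = 0.5 * rho * g * A * H^2 / T
P = 0.5 * 1025 * 9.81 * 44590 * 7.29 / 29880.0
P = 54695.0 W

54695.0


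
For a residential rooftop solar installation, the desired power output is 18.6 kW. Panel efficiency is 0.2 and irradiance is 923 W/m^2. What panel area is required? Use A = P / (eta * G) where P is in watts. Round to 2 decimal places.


Convert target power to watts: P = 18.6 * 1000 = 18600.0 W
Compute denominator: eta * G = 0.2 * 923 = 184.6
Required area A = P / (eta * G) = 18600.0 / 184.6
A = 100.76 m^2

100.76


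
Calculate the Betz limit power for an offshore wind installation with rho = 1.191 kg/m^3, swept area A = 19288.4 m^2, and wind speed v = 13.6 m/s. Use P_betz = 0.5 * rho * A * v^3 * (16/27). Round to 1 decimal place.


The Betz coefficient Cp_max = 16/27 = 0.5926
v^3 = 13.6^3 = 2515.456
P_betz = 0.5 * rho * A * v^3 * Cp_max
P_betz = 0.5 * 1.191 * 19288.4 * 2515.456 * 0.5926
P_betz = 17121858.9 W

17121858.9


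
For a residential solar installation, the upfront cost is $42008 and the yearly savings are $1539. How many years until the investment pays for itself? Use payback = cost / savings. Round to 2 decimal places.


Simple payback period = initial cost / annual savings
Payback = 42008 / 1539
Payback = 27.30 years

27.30


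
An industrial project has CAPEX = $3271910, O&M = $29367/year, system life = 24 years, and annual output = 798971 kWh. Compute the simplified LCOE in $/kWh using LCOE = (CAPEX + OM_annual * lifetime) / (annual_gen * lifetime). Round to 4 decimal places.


Total cost = CAPEX + OM * lifetime = 3271910 + 29367 * 24 = 3271910 + 704808 = 3976718
Total generation = annual * lifetime = 798971 * 24 = 19175304 kWh
LCOE = 3976718 / 19175304
LCOE = 0.2074 $/kWh

0.2074


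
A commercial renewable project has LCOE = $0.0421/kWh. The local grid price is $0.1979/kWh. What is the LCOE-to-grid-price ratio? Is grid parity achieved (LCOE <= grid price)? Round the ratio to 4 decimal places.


Compare LCOE to grid price:
  LCOE = $0.0421/kWh, Grid price = $0.1979/kWh
  Ratio = LCOE / grid_price = 0.0421 / 0.1979 = 0.2127
  Grid parity achieved (ratio <= 1)? yes

0.2127


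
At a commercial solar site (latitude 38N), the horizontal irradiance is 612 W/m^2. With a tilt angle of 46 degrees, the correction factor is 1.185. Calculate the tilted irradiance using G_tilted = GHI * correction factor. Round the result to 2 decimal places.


Identify the given values:
  GHI = 612 W/m^2, tilt correction factor = 1.185
Apply the formula G_tilted = GHI * factor:
  G_tilted = 612 * 1.185
  G_tilted = 725.22 W/m^2

725.22


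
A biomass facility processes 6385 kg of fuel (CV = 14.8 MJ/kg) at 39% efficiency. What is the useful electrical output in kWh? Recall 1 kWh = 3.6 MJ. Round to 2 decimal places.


Total energy = mass * CV = 6385 * 14.8 = 94498.0 MJ
Useful energy = total * eta = 94498.0 * 0.39 = 36854.22 MJ
Convert to kWh: 36854.22 / 3.6
Useful energy = 10237.28 kWh

10237.28


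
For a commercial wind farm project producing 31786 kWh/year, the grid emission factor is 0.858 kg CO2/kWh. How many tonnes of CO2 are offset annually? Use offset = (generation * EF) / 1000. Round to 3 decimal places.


CO2 offset in kg = generation * emission_factor
CO2 offset = 31786 * 0.858 = 27272.39 kg
Convert to tonnes:
  CO2 offset = 27272.39 / 1000 = 27.272 tonnes

27.272


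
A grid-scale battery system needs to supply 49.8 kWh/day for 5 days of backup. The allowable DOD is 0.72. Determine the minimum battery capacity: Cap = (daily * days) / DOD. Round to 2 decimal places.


Total energy needed = daily * days = 49.8 * 5 = 249.0 kWh
Account for depth of discharge:
  Cap = total_energy / DOD = 249.0 / 0.72
  Cap = 345.83 kWh

345.83


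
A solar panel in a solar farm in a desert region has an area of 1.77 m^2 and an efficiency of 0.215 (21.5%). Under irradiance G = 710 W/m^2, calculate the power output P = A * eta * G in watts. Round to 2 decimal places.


Use the solar power formula P = A * eta * G.
Given: A = 1.77 m^2, eta = 0.215, G = 710 W/m^2
P = 1.77 * 0.215 * 710
P = 270.19 W

270.19


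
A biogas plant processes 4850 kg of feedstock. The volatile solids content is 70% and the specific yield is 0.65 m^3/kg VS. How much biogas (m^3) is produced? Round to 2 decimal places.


Compute volatile solids:
  VS = mass * VS_fraction = 4850 * 0.7 = 3395.0 kg
Calculate biogas volume:
  Biogas = VS * specific_yield = 3395.0 * 0.65
  Biogas = 2206.75 m^3

2206.75


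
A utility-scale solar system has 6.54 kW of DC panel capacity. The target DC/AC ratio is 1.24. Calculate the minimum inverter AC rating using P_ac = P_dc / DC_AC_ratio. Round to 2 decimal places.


The inverter AC capacity is determined by the DC/AC ratio.
Given: P_dc = 6.54 kW, DC/AC ratio = 1.24
P_ac = P_dc / ratio = 6.54 / 1.24
P_ac = 5.27 kW

5.27


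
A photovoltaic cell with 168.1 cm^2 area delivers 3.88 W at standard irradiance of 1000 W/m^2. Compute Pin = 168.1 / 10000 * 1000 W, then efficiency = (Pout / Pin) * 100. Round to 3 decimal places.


First compute the input power:
  Pin = area_cm2 / 10000 * G = 168.1 / 10000 * 1000 = 16.81 W
Then compute efficiency:
  Efficiency = (Pout / Pin) * 100 = (3.88 / 16.81) * 100
  Efficiency = 23.081%

23.081


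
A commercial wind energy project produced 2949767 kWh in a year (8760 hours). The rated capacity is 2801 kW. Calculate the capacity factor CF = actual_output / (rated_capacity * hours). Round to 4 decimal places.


Capacity factor = actual output / maximum possible output
Maximum possible = rated * hours = 2801 * 8760 = 24536760 kWh
CF = 2949767 / 24536760
CF = 0.1202

0.1202


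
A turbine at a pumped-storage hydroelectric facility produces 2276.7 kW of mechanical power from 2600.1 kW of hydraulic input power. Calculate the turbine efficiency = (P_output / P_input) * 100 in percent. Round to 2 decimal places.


Turbine efficiency = (output power / input power) * 100
eta = (2276.7 / 2600.1) * 100
eta = 87.56%

87.56


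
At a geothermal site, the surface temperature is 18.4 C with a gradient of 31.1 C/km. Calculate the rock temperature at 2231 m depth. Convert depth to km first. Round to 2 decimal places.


Convert depth to km: 2231 / 1000 = 2.231 km
Temperature increase = gradient * depth_km = 31.1 * 2.231 = 69.38 C
Temperature at depth = T_surface + delta_T = 18.4 + 69.38
T = 87.78 C

87.78


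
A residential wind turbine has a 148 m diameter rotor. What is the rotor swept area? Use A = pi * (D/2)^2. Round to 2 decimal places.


Compute the rotor radius:
  r = D / 2 = 148 / 2 = 74.0 m
Calculate swept area:
  A = pi * r^2 = pi * 74.0^2
  A = 17203.36 m^2

17203.36


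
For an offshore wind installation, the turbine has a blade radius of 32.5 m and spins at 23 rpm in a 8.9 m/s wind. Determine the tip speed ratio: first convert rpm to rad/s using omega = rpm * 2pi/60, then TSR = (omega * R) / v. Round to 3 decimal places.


Convert rotational speed to rad/s:
  omega = 23 * 2 * pi / 60 = 2.4086 rad/s
Compute tip speed:
  v_tip = omega * R = 2.4086 * 32.5 = 78.278 m/s
Tip speed ratio:
  TSR = v_tip / v_wind = 78.278 / 8.9 = 8.795

8.795


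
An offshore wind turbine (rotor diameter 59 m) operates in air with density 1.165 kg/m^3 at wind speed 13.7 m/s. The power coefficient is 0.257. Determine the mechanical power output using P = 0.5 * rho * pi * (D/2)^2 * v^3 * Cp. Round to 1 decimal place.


Step 1 -- Compute swept area:
  A = pi * (D/2)^2 = pi * (59/2)^2 = 2733.97 m^2
Step 2 -- Apply wind power equation:
  P = 0.5 * rho * A * v^3 * Cp
  v^3 = 13.7^3 = 2571.353
  P = 0.5 * 1.165 * 2733.97 * 2571.353 * 0.257
  P = 1052409.3 W

1052409.3


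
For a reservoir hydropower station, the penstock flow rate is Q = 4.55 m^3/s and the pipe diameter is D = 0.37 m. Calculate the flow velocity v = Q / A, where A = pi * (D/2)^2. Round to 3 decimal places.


Compute pipe cross-sectional area:
  A = pi * (D/2)^2 = pi * (0.37/2)^2 = 0.1075 m^2
Calculate velocity:
  v = Q / A = 4.55 / 0.1075
  v = 42.317 m/s

42.317


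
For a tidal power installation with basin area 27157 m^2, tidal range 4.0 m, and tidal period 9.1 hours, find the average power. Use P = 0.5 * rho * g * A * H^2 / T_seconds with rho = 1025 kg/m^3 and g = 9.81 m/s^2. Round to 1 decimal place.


Convert period to seconds: T = 9.1 * 3600 = 32760.0 s
H^2 = 4.0^2 = 16.0
P = 0.5 * rho * g * A * H^2 / T
P = 0.5 * 1025 * 9.81 * 27157 * 16.0 / 32760.0
P = 66683.9 W

66683.9


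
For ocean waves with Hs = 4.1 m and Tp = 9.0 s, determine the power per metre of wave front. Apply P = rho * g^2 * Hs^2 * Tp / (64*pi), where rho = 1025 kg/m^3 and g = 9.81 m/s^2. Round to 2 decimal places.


Apply wave power formula:
  g^2 = 9.81^2 = 96.2361
  Hs^2 = 4.1^2 = 16.81
  Numerator = rho * g^2 * Hs^2 * Tp = 1025 * 96.2361 * 16.81 * 9.0 = 14923548.56
  Denominator = 64 * pi = 201.0619
  P = 14923548.56 / 201.0619 = 74223.64 W/m

74223.64
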